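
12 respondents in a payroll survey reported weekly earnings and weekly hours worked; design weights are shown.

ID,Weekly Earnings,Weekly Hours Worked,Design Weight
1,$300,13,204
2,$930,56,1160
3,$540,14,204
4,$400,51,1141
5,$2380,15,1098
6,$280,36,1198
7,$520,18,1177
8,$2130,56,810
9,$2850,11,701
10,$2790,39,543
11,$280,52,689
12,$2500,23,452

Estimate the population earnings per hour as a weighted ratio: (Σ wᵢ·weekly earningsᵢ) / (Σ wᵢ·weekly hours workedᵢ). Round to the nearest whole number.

Σ wᵢ·y = 300×204 + 930×1160 + 540×204 + 400×1141 + 2380×1098 + 280×1198 + 520×1177 + 2130×810 + 2850×701 + 2790×543 + 280×689 + 2500×452
  = 61200 + 1078800 + 110160 + 456400 + 2613240 + 335440 + 612040 + 1725300 + 1997850 + 1514970 + 192920 + 1130000 = 11828320
Σ wᵢ·x = 13×204 + 56×1160 + 14×204 + 51×1141 + 15×1098 + 36×1198 + 18×1177 + 56×810 + 11×701 + 39×543 + 52×689 + 23×452
  = 329915
Ratio = 11828320 / 329915 = 35.852629

36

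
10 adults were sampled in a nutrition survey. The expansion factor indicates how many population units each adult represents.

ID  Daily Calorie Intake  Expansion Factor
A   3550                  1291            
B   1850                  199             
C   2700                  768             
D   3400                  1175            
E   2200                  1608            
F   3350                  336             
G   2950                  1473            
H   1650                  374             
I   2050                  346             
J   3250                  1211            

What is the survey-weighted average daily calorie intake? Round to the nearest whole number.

Weighted sum = 3550×1291 + 1850×199 + 2700×768 + 3400×1175 + 2200×1608 + 3350×336 + 2950×1473 + 1650×374 + 2050×346 + 3250×1211
  = 4583050 + 368150 + 2073600 + 3995000 + 3537600 + 1125600 + 4345350 + 617100 + 709300 + 3935750 = 25290500
Sum of weights = 1291 + 199 + 768 + 1175 + 1608 + 336 + 1473 + 374 + 346 + 1211 = 8781
Weighted mean = 25290500 / 8781 = 2880.1389

2880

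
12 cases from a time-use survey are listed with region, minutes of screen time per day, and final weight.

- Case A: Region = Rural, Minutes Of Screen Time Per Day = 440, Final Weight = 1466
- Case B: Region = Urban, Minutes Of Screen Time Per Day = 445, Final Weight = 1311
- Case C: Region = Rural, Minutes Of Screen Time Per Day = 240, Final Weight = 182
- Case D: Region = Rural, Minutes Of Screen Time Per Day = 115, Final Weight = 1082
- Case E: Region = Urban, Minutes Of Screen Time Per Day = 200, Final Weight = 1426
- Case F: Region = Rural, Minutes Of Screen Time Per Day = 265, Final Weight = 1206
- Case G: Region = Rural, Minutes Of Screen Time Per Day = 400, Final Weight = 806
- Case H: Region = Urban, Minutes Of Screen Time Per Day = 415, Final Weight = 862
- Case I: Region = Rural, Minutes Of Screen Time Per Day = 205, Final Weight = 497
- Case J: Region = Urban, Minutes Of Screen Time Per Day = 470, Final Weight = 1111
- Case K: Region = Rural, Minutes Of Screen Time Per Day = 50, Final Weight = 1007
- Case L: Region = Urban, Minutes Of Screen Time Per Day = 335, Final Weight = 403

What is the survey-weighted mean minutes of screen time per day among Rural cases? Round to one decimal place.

257.3

Rural rows: A, C, D, F, G, I, K
Weighted sum = 440×1466 + 240×182 + 115×1082 + 265×1206 + 400×806 + 205×497 + 50×1007
  = 645040 + 43680 + 124430 + 319590 + 322400 + 101885 + 50350 = 1607375
Sum of weights = 6246
Weighted mean = 1607375 / 6246 = 257.3447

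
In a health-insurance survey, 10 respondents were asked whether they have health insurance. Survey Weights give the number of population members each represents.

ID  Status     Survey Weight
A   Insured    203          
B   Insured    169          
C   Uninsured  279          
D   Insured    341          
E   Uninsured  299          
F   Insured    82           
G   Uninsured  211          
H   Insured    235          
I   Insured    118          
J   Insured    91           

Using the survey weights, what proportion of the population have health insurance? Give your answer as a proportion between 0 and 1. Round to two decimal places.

Sum of weights for 'Insured' = 203 + 169 + 341 + 82 + 235 + 118 + 91 = 1239
Total weight = 203 + 169 + 279 + 341 + 299 + 82 + 211 + 235 + 118 + 91 = 2028
Weighted proportion = 1239 / 2028 = 0.61094675

0.61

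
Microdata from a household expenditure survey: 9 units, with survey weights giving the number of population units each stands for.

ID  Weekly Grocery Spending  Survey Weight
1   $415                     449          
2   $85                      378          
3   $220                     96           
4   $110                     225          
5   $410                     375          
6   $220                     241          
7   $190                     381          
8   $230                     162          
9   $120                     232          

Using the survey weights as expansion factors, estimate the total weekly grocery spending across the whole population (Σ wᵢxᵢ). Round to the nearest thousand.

609000

Weighted total = 415×449 + 85×378 + 220×96 + 110×225 + 410×375 + 220×241 + 190×381 + 230×162 + 120×232
  = 186335 + 32130 + 21120 + 24750 + 153750 + 53020 + 72390 + 37260 + 27840 = 608595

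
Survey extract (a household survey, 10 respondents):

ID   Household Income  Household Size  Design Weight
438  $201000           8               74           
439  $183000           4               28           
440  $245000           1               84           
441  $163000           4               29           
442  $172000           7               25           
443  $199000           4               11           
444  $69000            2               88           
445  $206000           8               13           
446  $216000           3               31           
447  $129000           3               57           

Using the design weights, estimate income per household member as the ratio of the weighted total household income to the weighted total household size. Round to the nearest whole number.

Σ wᵢ·y = 201000×74 + 183000×28 + 245000×84 + 163000×29 + 172000×25 + 199000×11 + 69000×88 + 206000×13 + 216000×31 + 129000×57
  = 74593000
Σ wᵢ·x = 8×74 + 4×28 + 1×84 + 4×29 + 7×25 + 4×11 + 2×88 + 8×13 + 3×31 + 3×57
  = 592 + 112 + 84 + 116 + 175 + 44 + 176 + 104 + 93 + 171 = 1667
Ratio = 74593000 / 1667 = 44746.851

44747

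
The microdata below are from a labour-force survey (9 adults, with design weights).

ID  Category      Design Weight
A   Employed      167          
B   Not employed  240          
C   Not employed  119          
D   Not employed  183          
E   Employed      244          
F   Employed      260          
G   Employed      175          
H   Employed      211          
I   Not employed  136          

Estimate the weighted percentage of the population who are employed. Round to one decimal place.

60.9

Sum of weights for 'Employed' = 167 + 244 + 260 + 175 + 211 = 1057
Total weight = 167 + 240 + 119 + 183 + 244 + 260 + 175 + 211 + 136 = 1735
Weighted proportion = 1057 / 1735 = 0.6092219 → 60.92219%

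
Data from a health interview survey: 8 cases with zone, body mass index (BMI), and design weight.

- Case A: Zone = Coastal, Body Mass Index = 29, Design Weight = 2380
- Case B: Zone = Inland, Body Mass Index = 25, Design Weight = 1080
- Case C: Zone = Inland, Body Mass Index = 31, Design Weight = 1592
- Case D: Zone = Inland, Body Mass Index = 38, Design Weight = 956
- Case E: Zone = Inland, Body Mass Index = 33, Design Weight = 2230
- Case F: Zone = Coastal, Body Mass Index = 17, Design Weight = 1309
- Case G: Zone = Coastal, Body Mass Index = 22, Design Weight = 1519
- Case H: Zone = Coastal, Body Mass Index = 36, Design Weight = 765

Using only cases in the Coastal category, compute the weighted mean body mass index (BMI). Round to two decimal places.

Coastal rows: A, F, G, H
Weighted sum = 29×2380 + 17×1309 + 22×1519 + 36×765
  = 69020 + 22253 + 33418 + 27540 = 152231
Sum of weights = 2380 + 1309 + 1519 + 765 = 5973
Weighted mean = 152231 / 5973 = 25.486523

25.49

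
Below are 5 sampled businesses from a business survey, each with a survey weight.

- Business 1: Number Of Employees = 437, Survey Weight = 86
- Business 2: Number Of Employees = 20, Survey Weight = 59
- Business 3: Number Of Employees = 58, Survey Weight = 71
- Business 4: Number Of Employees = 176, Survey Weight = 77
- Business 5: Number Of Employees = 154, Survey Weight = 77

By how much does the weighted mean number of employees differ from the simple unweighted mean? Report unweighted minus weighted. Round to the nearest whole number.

-16

Unweighted sum = 437 + 20 + 58 + 176 + 154 = 845
Unweighted mean = 845 / 5 = 169
Weighted sum = 437×86 + 20×59 + 58×71 + 176×77 + 154×77
  = 37582 + 1180 + 4118 + 13552 + 11858 = 68290
Sum of weights = 86 + 59 + 71 + 77 + 77 = 370
Weighted mean = 68290 / 370 = 184.56757
Difference (unweighted minus weighted) = -15.567568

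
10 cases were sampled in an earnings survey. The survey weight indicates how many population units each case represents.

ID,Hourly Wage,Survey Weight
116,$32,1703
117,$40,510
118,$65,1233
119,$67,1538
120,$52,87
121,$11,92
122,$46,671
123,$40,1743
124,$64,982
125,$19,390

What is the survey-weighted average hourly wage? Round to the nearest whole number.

49

Weighted sum = 32×1703 + 40×510 + 65×1233 + 67×1538 + 52×87 + 11×92 + 46×671 + 40×1743 + 64×982 + 19×390
  = 54496 + 20400 + 80145 + 103046 + 4524 + 1012 + 30866 + 69720 + 62848 + 7410 = 434467
Sum of weights = 8949
Weighted mean = 434467 / 8949 = 48.549223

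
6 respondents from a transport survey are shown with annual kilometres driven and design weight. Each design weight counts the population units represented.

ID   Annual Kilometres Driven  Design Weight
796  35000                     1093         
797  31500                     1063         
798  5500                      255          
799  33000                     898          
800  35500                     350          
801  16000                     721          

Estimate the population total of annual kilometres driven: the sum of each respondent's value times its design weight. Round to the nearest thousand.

Weighted total = 35000×1093 + 31500×1063 + 5500×255 + 33000×898 + 35500×350 + 16000×721
  = 38255000 + 33484500 + 1402500 + 29634000 + 12425000 + 11536000 = 126737000

126737000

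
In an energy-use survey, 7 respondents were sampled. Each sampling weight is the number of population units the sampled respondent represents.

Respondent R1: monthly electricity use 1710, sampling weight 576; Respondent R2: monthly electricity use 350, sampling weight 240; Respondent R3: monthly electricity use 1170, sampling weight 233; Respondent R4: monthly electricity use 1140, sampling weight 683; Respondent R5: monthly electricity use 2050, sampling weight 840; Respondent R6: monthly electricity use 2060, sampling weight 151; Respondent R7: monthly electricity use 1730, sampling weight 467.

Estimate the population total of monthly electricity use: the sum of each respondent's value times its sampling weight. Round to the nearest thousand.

4961000

Weighted total = 1710×576 + 350×240 + 1170×233 + 1140×683 + 2050×840 + 2060×151 + 1730×467
  = 4961160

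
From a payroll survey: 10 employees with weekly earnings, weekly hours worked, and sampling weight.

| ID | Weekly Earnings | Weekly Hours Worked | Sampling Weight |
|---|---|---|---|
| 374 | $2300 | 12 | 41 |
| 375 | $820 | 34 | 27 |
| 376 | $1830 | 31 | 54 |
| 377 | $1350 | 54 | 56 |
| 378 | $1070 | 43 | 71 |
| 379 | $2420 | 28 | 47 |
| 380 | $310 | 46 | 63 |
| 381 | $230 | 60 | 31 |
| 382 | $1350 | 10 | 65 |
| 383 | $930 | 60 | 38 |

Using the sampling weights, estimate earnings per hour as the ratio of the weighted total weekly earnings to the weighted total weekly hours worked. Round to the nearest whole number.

35

Σ wᵢ·y = 630320
Σ wᵢ·x = 12×41 + 34×27 + 31×54 + 54×56 + 43×71 + 28×47 + 46×63 + 60×31 + 10×65 + 60×38
  = 492 + 918 + 1674 + 3024 + 3053 + 1316 + 2898 + 1860 + 650 + 2280 = 18165
Ratio = 630320 / 18165 = 34.699697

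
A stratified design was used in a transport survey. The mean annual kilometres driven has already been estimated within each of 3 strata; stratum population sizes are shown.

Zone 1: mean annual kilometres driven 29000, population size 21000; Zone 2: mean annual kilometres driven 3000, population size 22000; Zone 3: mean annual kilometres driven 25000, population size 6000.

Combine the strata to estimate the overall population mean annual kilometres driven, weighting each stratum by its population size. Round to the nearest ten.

Σ Nₕ·x̄ₕ = 29000×21000 + 3000×22000 + 25000×6000
  = 609000000 + 66000000 + 150000000 = 825000000
Σ Nₕ = 21000 + 22000 + 6000 = 49000
Overall mean = 825000000 / 49000 = 16836.735

16840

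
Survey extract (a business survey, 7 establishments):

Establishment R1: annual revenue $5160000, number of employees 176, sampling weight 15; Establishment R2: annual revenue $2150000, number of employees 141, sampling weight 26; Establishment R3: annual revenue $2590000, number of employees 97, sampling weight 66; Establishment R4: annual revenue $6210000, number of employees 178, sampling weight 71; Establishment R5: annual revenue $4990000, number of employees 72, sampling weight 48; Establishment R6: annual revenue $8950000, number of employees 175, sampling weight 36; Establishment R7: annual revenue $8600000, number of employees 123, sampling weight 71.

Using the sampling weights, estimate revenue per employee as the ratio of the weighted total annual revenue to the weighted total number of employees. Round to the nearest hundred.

Σ wᵢ·y = 5160000×15 + 2150000×26 + 2590000×66 + 6210000×71 + 4990000×48 + 8950000×36 + 8600000×71
  = 77400000 + 55900000 + 170940000 + 440910000 + 239520000 + 322200000 + 610600000 = 1917470000
Σ wᵢ·x = 176×15 + 141×26 + 97×66 + 178×71 + 72×48 + 175×36 + 123×71
  = 2640 + 3666 + 6402 + 12638 + 3456 + 6300 + 8733 = 43835
Ratio = 1917470000 / 43835 = 43742.9

43700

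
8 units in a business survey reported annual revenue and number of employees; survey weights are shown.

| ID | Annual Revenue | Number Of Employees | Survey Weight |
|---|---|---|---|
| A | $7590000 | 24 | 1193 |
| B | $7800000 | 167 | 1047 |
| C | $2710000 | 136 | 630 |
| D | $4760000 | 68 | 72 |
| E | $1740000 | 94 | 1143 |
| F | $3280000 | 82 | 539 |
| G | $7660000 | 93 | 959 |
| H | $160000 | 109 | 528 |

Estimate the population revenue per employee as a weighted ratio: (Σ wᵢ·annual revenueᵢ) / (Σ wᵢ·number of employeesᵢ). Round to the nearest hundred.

51400

Σ wᵢ·y = 30458650000
Σ wᵢ·x = 592436
Ratio = 30458650000 / 592436 = 51412.558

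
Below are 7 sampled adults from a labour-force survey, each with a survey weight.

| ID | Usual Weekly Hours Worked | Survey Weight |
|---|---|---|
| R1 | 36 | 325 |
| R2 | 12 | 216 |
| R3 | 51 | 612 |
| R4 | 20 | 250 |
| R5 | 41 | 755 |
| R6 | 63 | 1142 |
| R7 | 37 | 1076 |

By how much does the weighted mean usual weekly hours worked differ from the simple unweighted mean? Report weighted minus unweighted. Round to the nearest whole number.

7

Unweighted sum = 36 + 12 + 51 + 20 + 41 + 63 + 37 = 260
Unweighted mean = 260 / 7 = 37.142857
Weighted sum = 36×325 + 12×216 + 51×612 + 20×250 + 41×755 + 63×1142 + 37×1076
  = 11700 + 2592 + 31212 + 5000 + 30955 + 71946 + 39812 = 193217
Sum of weights = 325 + 216 + 612 + 250 + 755 + 1142 + 1076 = 4376
Weighted mean = 193217 / 4376 = 44.153793
Difference (weighted minus unweighted) = 7.0109363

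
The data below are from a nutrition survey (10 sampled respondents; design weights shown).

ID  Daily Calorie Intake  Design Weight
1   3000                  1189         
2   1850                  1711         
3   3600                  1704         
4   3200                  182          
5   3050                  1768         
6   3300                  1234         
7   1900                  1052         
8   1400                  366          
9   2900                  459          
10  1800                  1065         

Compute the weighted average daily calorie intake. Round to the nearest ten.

Weighted sum = 3000×1189 + 1850×1711 + 3600×1704 + 3200×182 + 3050×1768 + 3300×1234 + 1900×1052 + 1400×366 + 2900×459 + 1800×1065
  = 28673050
Sum of weights = 1189 + 1711 + 1704 + 182 + 1768 + 1234 + 1052 + 366 + 459 + 1065 = 10730
Weighted mean = 28673050 / 10730 = 2672.2321

2670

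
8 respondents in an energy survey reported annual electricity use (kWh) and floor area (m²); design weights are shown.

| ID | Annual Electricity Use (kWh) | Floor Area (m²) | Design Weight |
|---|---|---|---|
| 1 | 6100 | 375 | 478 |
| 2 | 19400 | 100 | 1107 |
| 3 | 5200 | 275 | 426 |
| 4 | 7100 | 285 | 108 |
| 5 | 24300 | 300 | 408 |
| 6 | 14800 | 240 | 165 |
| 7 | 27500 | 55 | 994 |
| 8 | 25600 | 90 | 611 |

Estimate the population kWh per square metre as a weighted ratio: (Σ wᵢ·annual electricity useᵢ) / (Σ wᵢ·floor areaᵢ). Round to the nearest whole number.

117

Σ wᵢ·y = 6100×478 + 19400×1107 + 5200×426 + 7100×108 + 24300×408 + 14800×165 + 27500×994 + 25600×611
  = 2915800 + 21475800 + 2215200 + 766800 + 9914400 + 2442000 + 27335000 + 15641600 = 82706600
Σ wᵢ·x = 375×478 + 100×1107 + 275×426 + 285×108 + 300×408 + 240×165 + 55×994 + 90×611
  = 709540
Ratio = 82706600 / 709540 = 116.56369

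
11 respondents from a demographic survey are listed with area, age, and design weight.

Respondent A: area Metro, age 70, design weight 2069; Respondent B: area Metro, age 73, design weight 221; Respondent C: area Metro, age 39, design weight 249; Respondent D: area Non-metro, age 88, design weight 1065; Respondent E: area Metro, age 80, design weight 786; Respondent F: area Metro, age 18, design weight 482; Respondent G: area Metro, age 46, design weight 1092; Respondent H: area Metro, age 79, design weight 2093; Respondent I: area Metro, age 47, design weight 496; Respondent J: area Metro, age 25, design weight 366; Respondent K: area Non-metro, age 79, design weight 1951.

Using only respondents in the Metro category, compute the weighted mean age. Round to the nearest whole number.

Metro rows: A, B, C, E, F, G, H, I, J
Weighted sum = 70×2069 + 73×221 + 39×249 + 80×786 + 18×482 + 46×1092 + 79×2093 + 47×496 + 25×366
  = 144830 + 16133 + 9711 + 62880 + 8676 + 50232 + 165347 + 23312 + 9150 = 490271
Sum of weights = 7854
Weighted mean = 490271 / 7854 = 62.423097

62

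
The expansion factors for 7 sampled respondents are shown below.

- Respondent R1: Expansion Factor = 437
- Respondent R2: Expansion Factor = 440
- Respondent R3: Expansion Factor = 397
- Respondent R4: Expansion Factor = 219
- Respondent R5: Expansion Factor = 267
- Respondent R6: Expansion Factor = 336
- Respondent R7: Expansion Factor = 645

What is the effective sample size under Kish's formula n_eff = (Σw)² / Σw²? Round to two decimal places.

6.31

Σ wᵢ = 2741
Σ wᵢ² = 190969 + 193600 + 157609 + 47961 + 71289 + 112896 + 416025 = 1190349
n_eff = 2741² / 1190349 = 7513081 / 1190349 = 6.3116624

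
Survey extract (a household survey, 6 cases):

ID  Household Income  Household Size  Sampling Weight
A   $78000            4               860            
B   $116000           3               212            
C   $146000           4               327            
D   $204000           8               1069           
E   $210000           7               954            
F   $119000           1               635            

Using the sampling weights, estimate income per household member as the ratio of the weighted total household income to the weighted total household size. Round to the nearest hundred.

Σ wᵢ·y = 78000×860 + 116000×212 + 146000×327 + 204000×1069 + 210000×954 + 119000×635
  = 633395000
Σ wᵢ·x = 4×860 + 3×212 + 4×327 + 8×1069 + 7×954 + 1×635
  = 3440 + 636 + 1308 + 8552 + 6678 + 635 = 21249
Ratio = 633395000 / 21249 = 29808.226

29800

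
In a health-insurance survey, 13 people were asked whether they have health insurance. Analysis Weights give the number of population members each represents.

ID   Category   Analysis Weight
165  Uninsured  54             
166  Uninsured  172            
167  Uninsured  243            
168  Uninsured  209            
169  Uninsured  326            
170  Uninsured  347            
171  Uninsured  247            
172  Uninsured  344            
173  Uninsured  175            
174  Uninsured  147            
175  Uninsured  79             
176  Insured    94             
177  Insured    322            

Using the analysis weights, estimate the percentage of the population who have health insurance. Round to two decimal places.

15.08

Sum of weights for 'Insured' = 94 + 322 = 416
Total weight = 2759
Weighted proportion = 416 / 2759 = 0.15077927 → 15.077927%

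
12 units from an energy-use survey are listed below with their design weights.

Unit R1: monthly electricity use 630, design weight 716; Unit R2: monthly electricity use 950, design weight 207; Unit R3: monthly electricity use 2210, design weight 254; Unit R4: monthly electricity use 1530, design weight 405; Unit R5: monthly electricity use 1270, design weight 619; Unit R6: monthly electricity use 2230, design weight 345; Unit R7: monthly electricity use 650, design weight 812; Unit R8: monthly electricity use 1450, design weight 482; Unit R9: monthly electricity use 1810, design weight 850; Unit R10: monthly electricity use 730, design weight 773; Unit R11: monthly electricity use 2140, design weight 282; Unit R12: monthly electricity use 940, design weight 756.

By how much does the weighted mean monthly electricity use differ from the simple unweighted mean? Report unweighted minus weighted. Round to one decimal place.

143.5

Unweighted sum = 630 + 950 + 2210 + 1530 + 1270 + 2230 + 650 + 1450 + 1810 + 730 + 2140 + 940 = 16540
Unweighted mean = 16540 / 12 = 1378.3333
Weighted sum = 630×716 + 950×207 + 2210×254 + 1530×405 + 1270×619 + 2230×345 + 650×812 + 1450×482 + 1810×850 + 730×773 + 2140×282 + 940×756
  = 8027810
Sum of weights = 6501
Weighted mean = 8027810 / 6501 = 1234.8577
Difference (unweighted minus weighted) = 143.47562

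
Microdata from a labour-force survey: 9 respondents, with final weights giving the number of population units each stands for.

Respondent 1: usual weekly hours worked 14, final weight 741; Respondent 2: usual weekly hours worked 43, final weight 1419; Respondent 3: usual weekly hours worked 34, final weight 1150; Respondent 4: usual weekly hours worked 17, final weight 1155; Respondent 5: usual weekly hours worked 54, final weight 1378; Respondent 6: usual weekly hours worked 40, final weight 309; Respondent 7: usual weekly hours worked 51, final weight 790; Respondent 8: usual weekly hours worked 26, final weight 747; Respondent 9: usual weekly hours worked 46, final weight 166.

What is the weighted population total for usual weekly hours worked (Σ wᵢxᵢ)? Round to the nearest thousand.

284000

Weighted total = 284246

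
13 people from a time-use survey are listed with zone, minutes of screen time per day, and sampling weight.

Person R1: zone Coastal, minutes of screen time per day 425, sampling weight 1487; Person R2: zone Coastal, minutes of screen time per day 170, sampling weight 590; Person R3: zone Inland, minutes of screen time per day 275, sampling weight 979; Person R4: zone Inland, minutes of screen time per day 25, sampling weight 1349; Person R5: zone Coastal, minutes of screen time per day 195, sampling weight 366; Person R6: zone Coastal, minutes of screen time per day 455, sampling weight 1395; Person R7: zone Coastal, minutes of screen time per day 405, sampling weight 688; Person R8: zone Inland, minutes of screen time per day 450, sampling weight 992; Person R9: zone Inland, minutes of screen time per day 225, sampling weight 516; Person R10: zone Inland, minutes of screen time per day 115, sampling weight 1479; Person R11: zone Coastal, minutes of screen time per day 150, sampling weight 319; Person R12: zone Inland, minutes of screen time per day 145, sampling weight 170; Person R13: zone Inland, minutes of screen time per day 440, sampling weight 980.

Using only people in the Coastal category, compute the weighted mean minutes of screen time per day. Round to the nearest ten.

360

Coastal rows: R1, R2, R5, R6, R7, R11
Weighted sum = 425×1487 + 170×590 + 195×366 + 455×1395 + 405×688 + 150×319
  = 631975 + 100300 + 71370 + 634725 + 278640 + 47850 = 1764860
Sum of weights = 1487 + 590 + 366 + 1395 + 688 + 319 = 4845
Weighted mean = 1764860 / 4845 = 364.26419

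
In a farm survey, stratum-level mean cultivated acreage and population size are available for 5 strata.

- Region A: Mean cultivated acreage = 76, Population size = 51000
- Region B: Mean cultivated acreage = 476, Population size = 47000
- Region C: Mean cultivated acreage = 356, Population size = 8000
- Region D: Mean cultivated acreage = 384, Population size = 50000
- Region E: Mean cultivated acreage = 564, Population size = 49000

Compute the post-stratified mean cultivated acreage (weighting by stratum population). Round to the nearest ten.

370

Σ Nₕ·x̄ₕ = 75932000
Σ Nₕ = 51000 + 47000 + 8000 + 50000 + 49000 = 205000
Overall mean = 75932000 / 205000 = 370.4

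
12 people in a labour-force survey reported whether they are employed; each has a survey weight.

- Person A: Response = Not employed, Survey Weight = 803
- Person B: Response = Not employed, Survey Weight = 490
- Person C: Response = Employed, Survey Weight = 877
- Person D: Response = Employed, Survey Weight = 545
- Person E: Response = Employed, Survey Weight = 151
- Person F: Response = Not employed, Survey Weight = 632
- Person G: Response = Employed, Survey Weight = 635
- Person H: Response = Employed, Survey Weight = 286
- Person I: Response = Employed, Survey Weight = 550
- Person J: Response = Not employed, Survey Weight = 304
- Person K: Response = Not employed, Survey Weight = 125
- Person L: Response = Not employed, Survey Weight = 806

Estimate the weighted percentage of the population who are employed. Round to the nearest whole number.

Sum of weights for 'Employed' = 877 + 545 + 151 + 635 + 286 + 550 = 3044
Total weight = 6204
Weighted proportion = 3044 / 6204 = 0.49065119 → 49.065119%

49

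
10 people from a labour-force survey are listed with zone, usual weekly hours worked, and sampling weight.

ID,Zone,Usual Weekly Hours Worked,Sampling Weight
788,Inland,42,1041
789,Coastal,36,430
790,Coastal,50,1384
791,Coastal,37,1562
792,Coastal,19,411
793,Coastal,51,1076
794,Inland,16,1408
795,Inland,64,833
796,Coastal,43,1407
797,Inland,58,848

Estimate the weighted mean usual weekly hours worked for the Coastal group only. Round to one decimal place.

42.4

Coastal rows: 789, 790, 791, 792, 793, 796
Weighted sum = 265660
Sum of weights = 430 + 1384 + 1562 + 411 + 1076 + 1407 = 6270
Weighted mean = 265660 / 6270 = 42.370016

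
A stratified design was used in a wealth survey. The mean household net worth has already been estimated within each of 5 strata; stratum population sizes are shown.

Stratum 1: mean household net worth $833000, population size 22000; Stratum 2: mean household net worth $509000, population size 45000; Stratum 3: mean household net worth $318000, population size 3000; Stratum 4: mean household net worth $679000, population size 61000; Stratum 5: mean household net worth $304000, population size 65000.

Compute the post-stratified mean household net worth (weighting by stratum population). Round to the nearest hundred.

Σ Nₕ·x̄ₕ = 833000×22000 + 509000×45000 + 318000×3000 + 679000×61000 + 304000×65000
  = 18326000000 + 22905000000 + 954000000 + 41419000000 + 19760000000 = 103364000000
Σ Nₕ = 22000 + 45000 + 3000 + 61000 + 65000 = 196000
Overall mean = 103364000000 / 196000 = 527367.35

527400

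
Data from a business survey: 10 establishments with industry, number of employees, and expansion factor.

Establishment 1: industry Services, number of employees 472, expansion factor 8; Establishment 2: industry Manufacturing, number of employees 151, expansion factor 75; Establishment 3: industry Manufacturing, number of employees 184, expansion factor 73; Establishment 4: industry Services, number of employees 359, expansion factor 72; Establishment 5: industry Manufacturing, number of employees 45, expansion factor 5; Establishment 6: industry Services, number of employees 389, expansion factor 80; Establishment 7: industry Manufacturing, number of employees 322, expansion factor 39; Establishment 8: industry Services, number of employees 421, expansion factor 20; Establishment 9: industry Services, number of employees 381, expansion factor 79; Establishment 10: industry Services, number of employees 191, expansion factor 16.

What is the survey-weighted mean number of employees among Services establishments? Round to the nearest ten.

370

Services rows: 1, 4, 6, 8, 9, 10
Weighted sum = 472×8 + 359×72 + 389×80 + 421×20 + 381×79 + 191×16
  = 3776 + 25848 + 31120 + 8420 + 30099 + 3056 = 102319
Sum of weights = 8 + 72 + 80 + 20 + 79 + 16 = 275
Weighted mean = 102319 / 275 = 372.06909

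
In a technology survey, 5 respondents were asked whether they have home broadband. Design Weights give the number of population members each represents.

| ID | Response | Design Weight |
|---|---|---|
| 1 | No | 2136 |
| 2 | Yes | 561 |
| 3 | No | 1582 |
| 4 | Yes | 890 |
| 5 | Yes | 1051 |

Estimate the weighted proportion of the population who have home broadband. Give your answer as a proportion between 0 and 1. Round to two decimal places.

Sum of weights for 'Yes' = 561 + 890 + 1051 = 2502
Total weight = 2136 + 561 + 1582 + 890 + 1051 = 6220
Weighted proportion = 2502 / 6220 = 0.4022508

0.40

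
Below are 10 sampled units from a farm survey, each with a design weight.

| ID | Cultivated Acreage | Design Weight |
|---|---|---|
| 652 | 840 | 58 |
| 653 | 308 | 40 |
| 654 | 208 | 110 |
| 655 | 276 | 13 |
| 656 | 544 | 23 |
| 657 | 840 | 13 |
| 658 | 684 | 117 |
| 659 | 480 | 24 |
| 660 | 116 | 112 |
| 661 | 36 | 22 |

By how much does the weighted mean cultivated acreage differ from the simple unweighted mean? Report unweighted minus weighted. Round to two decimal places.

26.67

Unweighted sum = 840 + 308 + 208 + 276 + 544 + 840 + 684 + 480 + 116 + 36 = 4332
Unweighted mean = 4332 / 10 = 433.2
Weighted sum = 840×58 + 308×40 + 208×110 + 276×13 + 544×23 + 840×13 + 684×117 + 480×24 + 116×112 + 36×22
  = 216272
Sum of weights = 58 + 40 + 110 + 13 + 23 + 13 + 117 + 24 + 112 + 22 = 532
Weighted mean = 216272 / 532 = 406.52632
Difference (unweighted minus weighted) = 26.673684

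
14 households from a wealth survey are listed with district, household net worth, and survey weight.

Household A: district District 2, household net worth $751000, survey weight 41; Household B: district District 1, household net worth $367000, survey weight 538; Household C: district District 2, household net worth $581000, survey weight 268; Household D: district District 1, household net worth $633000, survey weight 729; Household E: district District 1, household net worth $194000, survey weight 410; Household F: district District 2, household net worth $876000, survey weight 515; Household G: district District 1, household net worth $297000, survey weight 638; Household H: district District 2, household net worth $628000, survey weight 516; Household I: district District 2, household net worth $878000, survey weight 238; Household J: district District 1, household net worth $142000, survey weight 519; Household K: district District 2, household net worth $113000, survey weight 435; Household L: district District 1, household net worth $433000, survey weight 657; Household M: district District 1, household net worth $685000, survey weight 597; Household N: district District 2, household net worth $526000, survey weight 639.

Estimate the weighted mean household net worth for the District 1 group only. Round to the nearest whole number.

District 1 rows: B, D, E, G, J, L, M
Weighted sum = 367000×538 + 633000×729 + 194000×410 + 297000×638 + 142000×519 + 433000×657 + 685000×597
  = 197446000 + 461457000 + 79540000 + 189486000 + 73698000 + 284481000 + 408945000 = 1695053000
Sum of weights = 538 + 729 + 410 + 638 + 519 + 657 + 597 = 4088
Weighted mean = 1695053000 / 4088 = 414641.14

414641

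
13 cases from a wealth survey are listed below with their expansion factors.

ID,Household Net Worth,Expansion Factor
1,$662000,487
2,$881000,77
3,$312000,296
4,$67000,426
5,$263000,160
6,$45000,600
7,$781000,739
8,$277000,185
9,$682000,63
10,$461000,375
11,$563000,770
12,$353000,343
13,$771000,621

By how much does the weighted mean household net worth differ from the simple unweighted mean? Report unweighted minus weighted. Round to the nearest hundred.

Unweighted sum = 6118000
Unweighted mean = 6118000 / 13 = 470615.38
Weighted sum = 2457830000
Sum of weights = 5142
Weighted mean = 2457830000 / 5142 = 477991.05
Difference (unweighted minus weighted) = -7375.6694

-7400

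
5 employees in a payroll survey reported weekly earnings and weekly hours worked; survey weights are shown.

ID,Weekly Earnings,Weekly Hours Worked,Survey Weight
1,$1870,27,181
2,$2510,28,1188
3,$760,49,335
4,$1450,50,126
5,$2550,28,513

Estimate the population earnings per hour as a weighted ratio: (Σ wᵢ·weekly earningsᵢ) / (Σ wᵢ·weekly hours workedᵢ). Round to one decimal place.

Σ wᵢ·y = 1870×181 + 2510×1188 + 760×335 + 1450×126 + 2550×513
  = 338470 + 2981880 + 254600 + 182700 + 1308150 = 5065800
Σ wᵢ·x = 27×181 + 28×1188 + 49×335 + 50×126 + 28×513
  = 75230
Ratio = 5065800 / 75230 = 67.337498

67.3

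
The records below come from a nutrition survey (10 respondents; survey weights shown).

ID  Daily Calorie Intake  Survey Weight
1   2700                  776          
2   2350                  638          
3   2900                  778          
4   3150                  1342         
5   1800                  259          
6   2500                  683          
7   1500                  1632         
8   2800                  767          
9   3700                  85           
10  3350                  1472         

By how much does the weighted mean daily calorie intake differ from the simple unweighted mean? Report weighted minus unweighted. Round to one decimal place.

Unweighted sum = 2700 + 2350 + 2900 + 3150 + 1800 + 2500 + 1500 + 2800 + 3700 + 3350 = 26750
Unweighted mean = 26750 / 10 = 2675
Weighted sum = 2700×776 + 2350×638 + 2900×778 + 3150×1342 + 1800×259 + 2500×683 + 1500×1632 + 2800×767 + 3700×85 + 3350×1472
  = 22093000
Sum of weights = 776 + 638 + 778 + 1342 + 259 + 683 + 1632 + 767 + 85 + 1472 = 8432
Weighted mean = 22093000 / 8432 = 2620.1376
Difference (weighted minus unweighted) = -54.862429

-54.9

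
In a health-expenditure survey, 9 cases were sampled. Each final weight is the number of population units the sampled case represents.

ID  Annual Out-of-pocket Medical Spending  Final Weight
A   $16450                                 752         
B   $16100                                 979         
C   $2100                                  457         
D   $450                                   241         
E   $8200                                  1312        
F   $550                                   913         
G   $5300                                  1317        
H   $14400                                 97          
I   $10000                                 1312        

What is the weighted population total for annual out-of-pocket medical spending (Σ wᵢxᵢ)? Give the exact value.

Weighted total = 16450×752 + 16100×979 + 2100×457 + 450×241 + 8200×1312 + 550×913 + 5300×1317 + 14400×97 + 10000×1312
  = 61957900

61957900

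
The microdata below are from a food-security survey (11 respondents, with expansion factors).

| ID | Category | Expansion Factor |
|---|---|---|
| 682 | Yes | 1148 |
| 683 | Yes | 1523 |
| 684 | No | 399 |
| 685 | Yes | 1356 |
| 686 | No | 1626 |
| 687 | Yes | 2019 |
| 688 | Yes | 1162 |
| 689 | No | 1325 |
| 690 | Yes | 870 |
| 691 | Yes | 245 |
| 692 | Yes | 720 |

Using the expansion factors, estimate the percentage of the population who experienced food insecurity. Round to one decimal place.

Sum of weights for 'Yes' = 1148 + 1523 + 1356 + 2019 + 1162 + 870 + 245 + 720 = 9043
Total weight = 1148 + 1523 + 399 + 1356 + 1626 + 2019 + 1162 + 1325 + 870 + 245 + 720 = 12393
Weighted proportion = 9043 / 12393 = 0.72968611 → 72.968611%

73.0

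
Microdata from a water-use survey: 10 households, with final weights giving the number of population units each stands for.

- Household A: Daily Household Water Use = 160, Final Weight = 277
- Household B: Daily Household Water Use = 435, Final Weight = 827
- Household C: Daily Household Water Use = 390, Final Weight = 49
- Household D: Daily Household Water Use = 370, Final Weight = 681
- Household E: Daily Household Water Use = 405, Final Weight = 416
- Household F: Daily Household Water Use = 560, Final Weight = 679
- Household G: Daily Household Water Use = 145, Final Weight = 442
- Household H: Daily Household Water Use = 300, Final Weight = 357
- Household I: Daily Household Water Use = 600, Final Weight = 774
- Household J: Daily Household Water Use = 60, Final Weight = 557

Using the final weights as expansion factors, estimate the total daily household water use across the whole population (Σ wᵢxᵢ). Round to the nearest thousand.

Weighted total = 160×277 + 435×827 + 390×49 + 370×681 + 405×416 + 560×679 + 145×442 + 300×357 + 600×774 + 60×557
  = 44320 + 359745 + 19110 + 251970 + 168480 + 380240 + 64090 + 107100 + 464400 + 33420 = 1892875

1893000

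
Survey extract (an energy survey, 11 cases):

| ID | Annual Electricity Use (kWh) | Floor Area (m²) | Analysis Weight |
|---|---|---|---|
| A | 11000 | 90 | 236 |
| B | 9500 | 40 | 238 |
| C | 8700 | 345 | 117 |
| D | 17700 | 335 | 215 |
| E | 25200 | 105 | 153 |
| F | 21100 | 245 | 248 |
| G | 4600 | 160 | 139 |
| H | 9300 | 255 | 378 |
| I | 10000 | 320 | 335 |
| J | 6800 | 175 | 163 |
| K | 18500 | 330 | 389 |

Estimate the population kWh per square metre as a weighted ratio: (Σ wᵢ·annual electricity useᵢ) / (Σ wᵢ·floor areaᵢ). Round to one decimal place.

Σ wᵢ·y = 11000×236 + 9500×238 + 8700×117 + 17700×215 + 25200×153 + 21100×248 + 4600×139 + 9300×378 + 10000×335 + 6800×163 + 18500×389
  = 2596000 + 2261000 + 1017900 + 3805500 + 3855600 + 5232800 + 639400 + 3515400 + 3350000 + 1108400 + 7196500 = 34578500
Σ wᵢ·x = 90×236 + 40×238 + 345×117 + 335×215 + 105×153 + 245×248 + 160×139 + 255×378 + 320×335 + 175×163 + 330×389
  = 21240 + 9520 + 40365 + 72025 + 16065 + 60760 + 22240 + 96390 + 107200 + 28525 + 128370 = 602700
Ratio = 34578500 / 602700 = 57.372656

57.4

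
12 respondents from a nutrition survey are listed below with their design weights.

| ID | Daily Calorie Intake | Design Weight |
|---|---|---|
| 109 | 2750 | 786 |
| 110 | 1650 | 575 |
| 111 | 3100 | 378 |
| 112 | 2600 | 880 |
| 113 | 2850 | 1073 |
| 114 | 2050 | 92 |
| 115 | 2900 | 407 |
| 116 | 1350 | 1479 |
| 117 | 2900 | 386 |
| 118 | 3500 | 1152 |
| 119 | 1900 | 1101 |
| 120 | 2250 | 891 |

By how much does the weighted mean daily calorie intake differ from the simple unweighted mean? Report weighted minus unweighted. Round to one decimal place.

Unweighted sum = 2750 + 1650 + 3100 + 2600 + 2850 + 2050 + 2900 + 1350 + 2900 + 3500 + 1900 + 2250 = 29800
Unweighted mean = 29800 / 12 = 2483.3333
Weighted sum = 2750×786 + 1650×575 + 3100×378 + 2600×880 + 2850×1073 + 2050×92 + 2900×407 + 1350×1479 + 2900×386 + 3500×1152 + 1900×1101 + 2250×891
  = 2161500 + 948750 + 1171800 + 2288000 + 3058050 + 188600 + 1180300 + 1996650 + 1119400 + 4032000 + 2091900 + 2004750 = 22241700
Sum of weights = 786 + 575 + 378 + 880 + 1073 + 92 + 407 + 1479 + 386 + 1152 + 1101 + 891 = 9200
Weighted mean = 22241700 / 9200 = 2417.5761
Difference (weighted minus unweighted) = -65.757246

-65.8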